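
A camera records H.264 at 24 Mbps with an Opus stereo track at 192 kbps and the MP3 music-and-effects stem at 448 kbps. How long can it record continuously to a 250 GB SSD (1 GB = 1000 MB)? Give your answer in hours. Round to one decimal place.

Audio total: 192 + 448 = 640 kbps = 0.640 Mbps.
Total bitrate: 24 + 0.640 = 24.640 Mbps.
Capacity: 250 GB = 2,000,000 Mb.
Recording time: 2,000,000 / 24.640 = 81,169 s ≈ 22.5 hours.

22.5 hours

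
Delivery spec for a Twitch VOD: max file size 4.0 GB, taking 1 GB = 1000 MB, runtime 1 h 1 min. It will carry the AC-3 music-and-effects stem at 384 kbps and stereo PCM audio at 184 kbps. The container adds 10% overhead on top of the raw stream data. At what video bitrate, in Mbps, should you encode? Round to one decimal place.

7.4 Mbps

Budget: 4.0 GB = 32000.0 Mb.
Stream payload after overhead: 32000.0 / 1.10 = 29090.9 Mb.
1 h 1 min = 61 min = 3660 s
Total bitrate budget: 29090.9 Mb / 3660 s = 7.948 Mbps.
Audio total: 384 + 184 = 568 kbps = 0.568 Mbps.
Video: 7.948 − 0.568 = 7.380 Mbps.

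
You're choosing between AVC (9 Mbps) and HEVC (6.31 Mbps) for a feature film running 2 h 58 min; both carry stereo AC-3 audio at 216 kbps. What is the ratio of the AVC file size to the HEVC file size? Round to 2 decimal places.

1.41

2 h 58 min = 178 min = 10680 s
Audio: 216 kbps = 0.216 Mbps.
AVC: 9.216 Mbps × 10680 s = 98426.9 Mb = 11.458 GiB.
HEVC: 6.526 Mbps × 10680 s = 69697.7 Mb = 8.114 GiB.
Ratio: 11.458 / 8.114 = 1.412.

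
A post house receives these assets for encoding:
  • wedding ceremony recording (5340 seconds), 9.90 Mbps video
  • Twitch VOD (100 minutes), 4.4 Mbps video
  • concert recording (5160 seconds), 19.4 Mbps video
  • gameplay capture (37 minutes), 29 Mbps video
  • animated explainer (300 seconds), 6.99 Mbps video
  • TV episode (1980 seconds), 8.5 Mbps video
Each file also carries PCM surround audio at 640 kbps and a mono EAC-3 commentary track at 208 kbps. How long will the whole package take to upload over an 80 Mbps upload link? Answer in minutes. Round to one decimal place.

58.4 minutes

Audio total: 640 + 208 = 848 kbps = 0.848 Mbps.
wedding ceremony recording: 10.748 Mbps × 5340 s = 57394.3 Mb
Twitch VOD: 5.248 Mbps × 6000 s = 31488.0 Mb
concert recording: 20.248 Mbps × 5160 s = 104479.7 Mb
gameplay capture: 29.848 Mbps × 2220 s = 66262.6 Mb
animated explainer: 7.838 Mbps × 300 s = 2351.4 Mb
TV episode: 9.348 Mbps × 1980 s = 18509.0 Mb
Total: 280485.0 Mb = 35060.6 MB.
At 80 Mbps: 280485.0 / 80 = 3506 s ≈ 58.4 minutes.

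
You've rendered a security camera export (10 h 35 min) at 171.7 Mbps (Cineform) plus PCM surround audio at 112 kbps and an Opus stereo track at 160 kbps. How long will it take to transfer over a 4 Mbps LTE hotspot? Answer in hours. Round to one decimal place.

10 h 35 min = 635 min = 38100 s
Audio total: 112 + 160 = 272 kbps = 0.272 Mbps.
Total bitrate: 171.972 Mbps.
File: 171.972 Mbps × 38100 s = 6552133.2 Mb.
At 4 Mbps: 6552133.2 / 4 = 1638033.3 s ≈ 455 hours.

455.0 hours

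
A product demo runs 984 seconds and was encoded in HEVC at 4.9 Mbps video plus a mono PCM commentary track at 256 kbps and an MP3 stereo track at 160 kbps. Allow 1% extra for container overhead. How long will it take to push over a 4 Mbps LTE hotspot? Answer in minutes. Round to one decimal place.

22.0 minutes

Audio total: 256 + 160 = 416 kbps = 0.416 Mbps.
Total bitrate: 5.316 Mbps.
File: 5.316 Mbps × 984 s = 5230.9 Mb.
With 1% container overhead: ×1.01. → 5283.3 Mb.
At 4 Mbps: 5283.3 / 4 = 1320.8 s ≈ 22 minutes.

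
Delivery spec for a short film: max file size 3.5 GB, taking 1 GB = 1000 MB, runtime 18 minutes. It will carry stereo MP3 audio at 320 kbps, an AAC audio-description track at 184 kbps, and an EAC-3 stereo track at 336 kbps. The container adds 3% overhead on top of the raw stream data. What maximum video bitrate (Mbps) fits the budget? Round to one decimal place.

Budget: 3.5 GB = 28000.0 Mb.
Stream payload after overhead: 28000.0 / 1.03 = 27184.5 Mb.
18 min = 1080 s
Total bitrate budget: 27184.5 Mb / 1080 s = 25.171 Mbps.
Audio total: 320 + 184 + 336 = 840 kbps = 0.840 Mbps.
Video: 25.171 − 0.840 = 24.331 Mbps.

24.3 Mbps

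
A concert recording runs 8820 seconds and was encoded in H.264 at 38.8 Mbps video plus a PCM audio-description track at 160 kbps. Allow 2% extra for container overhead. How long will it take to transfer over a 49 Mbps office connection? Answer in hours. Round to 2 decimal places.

1.99 hours

Audio: 160 kbps = 0.160 Mbps.
Total bitrate: 38.960 Mbps.
File: 38.960 Mbps × 8820 s = 343627.2 Mb.
With 2% container overhead: ×1.02. → 350499.7 Mb.
At 49 Mbps: 350499.7 / 49 = 7153.1 s ≈ 1.99 hours.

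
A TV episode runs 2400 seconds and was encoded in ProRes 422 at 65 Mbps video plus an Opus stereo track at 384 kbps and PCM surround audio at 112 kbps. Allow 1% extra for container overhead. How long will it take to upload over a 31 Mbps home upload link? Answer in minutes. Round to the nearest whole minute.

Audio total: 384 + 112 = 496 kbps = 0.496 Mbps.
Total bitrate: 65.496 Mbps.
File: 65.496 Mbps × 2400 s = 157190.4 Mb.
With 1% container overhead: ×1.01. → 158762.3 Mb.
At 31 Mbps: 158762.3 / 31 = 5121.4 s ≈ 85.4 minutes.

85 minutes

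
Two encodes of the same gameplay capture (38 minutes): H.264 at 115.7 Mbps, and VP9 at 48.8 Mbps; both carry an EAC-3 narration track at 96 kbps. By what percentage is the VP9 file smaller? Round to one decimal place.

57.8%

38 min = 2280 s
Audio: 96 kbps = 0.096 Mbps.
H.264: 115.796 Mbps × 2280 s = 264014.9 Mb = 33.002 GB.
VP9: 48.896 Mbps × 2280 s = 111482.9 Mb = 13.935 GB.
Reduction: (1 − 13.935/33.002) × 100 = 57.77%.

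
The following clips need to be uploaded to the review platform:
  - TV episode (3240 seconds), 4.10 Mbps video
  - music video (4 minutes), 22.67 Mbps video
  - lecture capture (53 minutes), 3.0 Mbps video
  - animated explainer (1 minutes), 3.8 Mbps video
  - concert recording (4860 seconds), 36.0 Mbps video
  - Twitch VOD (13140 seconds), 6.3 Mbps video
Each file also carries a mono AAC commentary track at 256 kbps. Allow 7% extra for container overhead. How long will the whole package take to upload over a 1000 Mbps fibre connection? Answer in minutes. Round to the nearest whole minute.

5 minutes

Audio: 256 kbps = 0.256 Mbps.
TV episode: 4.356 Mbps × 3240 s × 1.07 = 15101.4 Mb
music video: 22.926 Mbps × 240 s × 1.07 = 5887.4 Mb
lecture capture: 3.256 Mbps × 3180 s × 1.07 = 11078.9 Mb
animated explainer: 4.056 Mbps × 60 s × 1.07 = 260.4 Mb
concert recording: 36.256 Mbps × 4860 s × 1.07 = 188538.5 Mb
Twitch VOD: 6.556 Mbps × 13140 s × 1.07 = 92176.0 Mb
Total: 313042.5 Mb = 39130.3 MB.
At 1000 Mbps: 313042.5 / 1000 = 313 s ≈ 5.22 minutes.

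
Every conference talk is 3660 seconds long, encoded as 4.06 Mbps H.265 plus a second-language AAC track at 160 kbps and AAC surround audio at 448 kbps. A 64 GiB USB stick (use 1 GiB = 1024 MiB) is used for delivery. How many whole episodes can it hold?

Audio total: 160 + 448 = 608 kbps = 0.608 Mbps.
Total bitrate: 4.668 Mbps.
Per item: 4.668 Mbps × 3660 s = 17,085 Mb = 2,136 MB.
Capacity: 64 GiB = 549,756 Mb; 32.18 items → 32 complete.

32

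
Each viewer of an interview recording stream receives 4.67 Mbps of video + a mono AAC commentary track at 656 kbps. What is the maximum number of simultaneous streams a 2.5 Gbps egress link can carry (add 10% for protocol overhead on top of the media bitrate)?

Audio: 656 kbps = 0.656 Mbps.
Per-viewer media rate: 5.326 Mbps.
On the wire with 10% overhead: 5.859 Mbps.
2.5 Gbps = 2,500 Mbps; 2,500 / 5.859 = 426.72 → 426 viewers.

426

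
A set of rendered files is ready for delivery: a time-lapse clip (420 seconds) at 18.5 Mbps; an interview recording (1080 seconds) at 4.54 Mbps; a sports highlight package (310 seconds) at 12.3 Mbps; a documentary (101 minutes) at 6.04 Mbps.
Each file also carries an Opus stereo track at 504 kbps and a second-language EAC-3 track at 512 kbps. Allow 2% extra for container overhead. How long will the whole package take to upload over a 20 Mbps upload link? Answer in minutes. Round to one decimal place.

Audio total: 504 + 512 = 1016 kbps = 1.016 Mbps.
time-lapse clip: 19.516 Mbps × 420 s × 1.02 = 8360.7 Mb
interview recording: 5.556 Mbps × 1080 s × 1.02 = 6120.5 Mb
sports highlight package: 13.316 Mbps × 310 s × 1.02 = 4210.5 Mb
documentary: 7.056 Mbps × 6060 s × 1.02 = 43614.5 Mb
Total: 62306.2 Mb = 7788.3 MB.
At 20 Mbps: 62306.2 / 20 = 3115 s ≈ 51.9 minutes.

51.9 minutes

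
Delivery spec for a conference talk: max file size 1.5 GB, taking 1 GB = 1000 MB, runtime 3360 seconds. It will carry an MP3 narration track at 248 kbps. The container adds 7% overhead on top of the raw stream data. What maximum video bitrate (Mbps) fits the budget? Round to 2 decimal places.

Budget: 1.5 GB = 12000.0 Mb.
Stream payload after overhead: 12000.0 / 1.07 = 11215.0 Mb.
Total bitrate budget: 11215.0 Mb / 3360 s = 3.338 Mbps.
Audio: 248 kbps = 0.248 Mbps.
Video: 3.338 − 0.248 = 3.090 Mbps.

3.09 Mbps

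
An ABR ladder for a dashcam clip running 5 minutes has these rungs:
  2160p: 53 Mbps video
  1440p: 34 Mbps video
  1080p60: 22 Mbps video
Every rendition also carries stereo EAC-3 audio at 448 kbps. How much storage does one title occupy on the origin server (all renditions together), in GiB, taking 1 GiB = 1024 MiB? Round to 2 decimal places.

5 min = 300 s
Audio: 448 kbps = 0.448 Mbps.
Sum of rendition bitrates: (53+0.448) + (34+0.448) + (22+0.448) = 110.344 Mbps.
× 300 s = 33,103 Mb = 4,138 MB = 3.854 GiB.

3.85 GiB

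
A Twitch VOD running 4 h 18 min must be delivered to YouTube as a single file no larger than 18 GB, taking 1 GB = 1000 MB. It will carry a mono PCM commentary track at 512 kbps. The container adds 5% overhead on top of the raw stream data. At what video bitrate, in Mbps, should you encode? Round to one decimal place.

Budget: 18 GB = 144000.0 Mb.
Stream payload after overhead: 144000.0 / 1.05 = 137142.9 Mb.
4 h 18 min = 258 min = 15480 s
Total bitrate budget: 137142.9 Mb / 15480 s = 8.859 Mbps.
Audio: 512 kbps = 0.512 Mbps.
Video: 8.859 − 0.512 = 8.347 Mbps.

8.3 Mbps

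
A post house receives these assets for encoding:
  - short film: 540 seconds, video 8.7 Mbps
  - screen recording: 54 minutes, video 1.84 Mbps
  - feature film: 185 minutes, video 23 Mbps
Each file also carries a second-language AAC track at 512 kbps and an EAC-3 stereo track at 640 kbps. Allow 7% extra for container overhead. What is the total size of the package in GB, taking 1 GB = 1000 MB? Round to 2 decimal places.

Audio total: 512 + 640 = 1152 kbps = 1.152 Mbps.
short film: 9.852 Mbps × 540 s × 1.07 = 5692.5 Mb
screen recording: 2.992 Mbps × 3240 s × 1.07 = 10372.7 Mb
feature film: 24.152 Mbps × 11100 s × 1.07 = 286853.3 Mb
Total: 302918.5 Mb = 37864.8 MB.
= 37.86 GB.

37.86 GB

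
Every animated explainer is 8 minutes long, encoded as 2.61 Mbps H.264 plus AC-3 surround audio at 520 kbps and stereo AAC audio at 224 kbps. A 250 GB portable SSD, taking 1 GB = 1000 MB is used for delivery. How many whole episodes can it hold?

1242

8 min = 480 s
Audio total: 520 + 224 = 744 kbps = 0.744 Mbps.
Total bitrate: 3.354 Mbps.
Per item: 3.354 Mbps × 480 s = 1,610 Mb = 201.2 MB.
Capacity: 250 GB = 2,000,000 Mb; 1242.30 items → 1242 complete.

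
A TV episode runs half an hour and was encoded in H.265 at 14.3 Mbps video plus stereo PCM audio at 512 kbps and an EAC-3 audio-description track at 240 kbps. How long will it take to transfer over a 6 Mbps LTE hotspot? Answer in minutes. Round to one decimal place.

75.3 minutes

30 min = 1800 s
Audio total: 512 + 240 = 752 kbps = 0.752 Mbps.
Total bitrate: 15.052 Mbps.
File: 15.052 Mbps × 1800 s = 27093.6 Mb.
At 6 Mbps: 27093.6 / 6 = 4515.6 s ≈ 75.3 minutes.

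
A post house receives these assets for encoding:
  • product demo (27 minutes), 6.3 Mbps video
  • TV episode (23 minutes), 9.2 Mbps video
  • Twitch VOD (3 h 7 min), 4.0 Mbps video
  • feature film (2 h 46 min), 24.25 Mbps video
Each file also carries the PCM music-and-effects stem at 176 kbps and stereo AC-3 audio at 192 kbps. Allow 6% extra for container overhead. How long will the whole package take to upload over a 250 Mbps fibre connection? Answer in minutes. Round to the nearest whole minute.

Audio total: 176 + 192 = 368 kbps = 0.368 Mbps.
product demo: 6.668 Mbps × 1620 s × 1.06 = 11450.3 Mb
TV episode: 9.568 Mbps × 1380 s × 1.06 = 13996.1 Mb
Twitch VOD: 4.368 Mbps × 11220 s × 1.06 = 51949.5 Mb
feature film: 24.618 Mbps × 9960 s × 1.06 = 259907.0 Mb
Total: 337302.9 Mb = 42162.9 MB.
At 250 Mbps: 337302.9 / 250 = 1349 s ≈ 22.5 minutes.

22 minutes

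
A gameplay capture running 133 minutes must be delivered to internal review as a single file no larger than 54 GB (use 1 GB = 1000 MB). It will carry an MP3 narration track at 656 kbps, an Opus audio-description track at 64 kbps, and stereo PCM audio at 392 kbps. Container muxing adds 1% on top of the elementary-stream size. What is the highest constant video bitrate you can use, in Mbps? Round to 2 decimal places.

52.49 Mbps

Budget: 54 GB = 432000.0 Mb.
Stream payload after overhead: 432000.0 / 1.01 = 427722.8 Mb.
133 min = 7980 s
Total bitrate budget: 427722.8 Mb / 7980 s = 53.599 Mbps.
Audio total: 656 + 64 + 392 = 1112 kbps = 1.112 Mbps.
Video: 53.599 − 1.112 = 52.487 Mbps.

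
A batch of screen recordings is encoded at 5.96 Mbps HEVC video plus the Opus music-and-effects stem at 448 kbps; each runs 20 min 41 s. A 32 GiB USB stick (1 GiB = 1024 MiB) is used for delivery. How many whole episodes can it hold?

20 min 41 s = 1241 s
Audio: 448 kbps = 0.448 Mbps.
Total bitrate: 6.408 Mbps.
Per item: 6.408 Mbps × 1241 s = 7,952 Mb = 994.0 MB.
Capacity: 32 GiB = 274,878 Mb; 34.57 items → 34 complete.

34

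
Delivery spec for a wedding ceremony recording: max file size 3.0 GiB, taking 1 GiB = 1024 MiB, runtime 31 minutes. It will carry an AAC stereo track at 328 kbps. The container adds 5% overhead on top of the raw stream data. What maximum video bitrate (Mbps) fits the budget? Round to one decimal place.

12.9 Mbps

Budget: 3.0 GiB = 25769.8 Mb.
Stream payload after overhead: 25769.8 / 1.05 = 24542.7 Mb.
31 min = 1860 s
Total bitrate budget: 24542.7 Mb / 1860 s = 13.195 Mbps.
Audio: 328 kbps = 0.328 Mbps.
Video: 13.195 − 0.328 = 12.867 Mbps.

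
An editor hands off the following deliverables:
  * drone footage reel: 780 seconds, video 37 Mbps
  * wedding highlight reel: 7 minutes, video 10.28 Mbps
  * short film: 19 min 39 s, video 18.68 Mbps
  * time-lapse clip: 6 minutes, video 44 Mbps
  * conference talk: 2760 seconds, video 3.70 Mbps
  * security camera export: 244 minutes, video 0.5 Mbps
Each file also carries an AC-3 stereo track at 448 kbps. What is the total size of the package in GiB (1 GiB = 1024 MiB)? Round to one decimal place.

Audio: 448 kbps = 0.448 Mbps.
drone footage reel: 37.448 Mbps × 780 s = 29209.4 Mb
wedding highlight reel: 10.728 Mbps × 420 s = 4505.8 Mb
short film: 19.128 Mbps × 1179 s = 22551.9 Mb
time-lapse clip: 44.448 Mbps × 360 s = 16001.3 Mb
conference talk: 4.148 Mbps × 2760 s = 11448.5 Mb
security camera export: 0.948 Mbps × 14640 s = 13878.7 Mb
Total: 97595.6 Mb = 12199.4 MB.
= 11.36 GiB.

11.4 GiB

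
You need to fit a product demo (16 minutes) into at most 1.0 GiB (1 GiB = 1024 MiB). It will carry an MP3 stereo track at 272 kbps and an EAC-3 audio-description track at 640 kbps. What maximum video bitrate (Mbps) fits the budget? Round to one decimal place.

8.0 Mbps

Budget: 1.0 GiB = 8589.9 Mb.
16 min = 960 s
Total bitrate budget: 8589.9 Mb / 960 s = 8.948 Mbps.
Audio total: 272 + 640 = 912 kbps = 0.912 Mbps.
Video: 8.948 − 0.912 = 8.036 Mbps.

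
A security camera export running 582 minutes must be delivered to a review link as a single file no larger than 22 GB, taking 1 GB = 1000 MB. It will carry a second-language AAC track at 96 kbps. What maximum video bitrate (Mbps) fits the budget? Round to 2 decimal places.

4.94 Mbps

Budget: 22 GB = 176000.0 Mb.
582 min = 34920 s
Total bitrate budget: 176000.0 Mb / 34920 s = 5.040 Mbps.
Audio: 96 kbps = 0.096 Mbps.
Video: 5.040 − 0.096 = 4.944 Mbps.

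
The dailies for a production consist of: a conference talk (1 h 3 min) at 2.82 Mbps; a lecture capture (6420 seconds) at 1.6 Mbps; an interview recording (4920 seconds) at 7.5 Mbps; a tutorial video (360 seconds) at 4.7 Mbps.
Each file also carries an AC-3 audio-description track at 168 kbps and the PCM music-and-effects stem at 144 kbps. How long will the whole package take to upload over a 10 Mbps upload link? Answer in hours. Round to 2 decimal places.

1.79 hours

Audio total: 168 + 144 = 312 kbps = 0.312 Mbps.
conference talk: 3.132 Mbps × 3780 s = 11839.0 Mb
lecture capture: 1.912 Mbps × 6420 s = 12275.0 Mb
interview recording: 7.812 Mbps × 4920 s = 38435.0 Mb
tutorial video: 5.012 Mbps × 360 s = 1804.3 Mb
Total: 64353.4 Mb = 8044.2 MB.
At 10 Mbps: 64353.4 / 10 = 6435 s ≈ 1.79 hours.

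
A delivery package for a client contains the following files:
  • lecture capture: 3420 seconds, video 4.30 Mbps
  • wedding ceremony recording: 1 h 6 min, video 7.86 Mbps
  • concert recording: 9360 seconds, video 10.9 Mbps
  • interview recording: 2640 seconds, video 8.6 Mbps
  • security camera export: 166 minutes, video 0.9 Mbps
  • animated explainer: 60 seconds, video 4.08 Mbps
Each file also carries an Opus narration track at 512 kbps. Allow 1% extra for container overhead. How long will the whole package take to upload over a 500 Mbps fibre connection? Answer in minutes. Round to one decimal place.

6.6 minutes

Audio: 512 kbps = 0.512 Mbps.
lecture capture: 4.812 Mbps × 3420 s × 1.01 = 16621.6 Mb
wedding ceremony recording: 8.372 Mbps × 3960 s × 1.01 = 33484.7 Mb
concert recording: 11.412 Mbps × 9360 s × 1.01 = 107884.5 Mb
interview recording: 9.112 Mbps × 2640 s × 1.01 = 24296.2 Mb
security camera export: 1.412 Mbps × 9960 s × 1.01 = 14204.2 Mb
animated explainer: 4.592 Mbps × 60 s × 1.01 = 278.3 Mb
Total: 196769.4 Mb = 24596.2 MB.
At 500 Mbps: 196769.4 / 500 = 394 s ≈ 6.56 minutes.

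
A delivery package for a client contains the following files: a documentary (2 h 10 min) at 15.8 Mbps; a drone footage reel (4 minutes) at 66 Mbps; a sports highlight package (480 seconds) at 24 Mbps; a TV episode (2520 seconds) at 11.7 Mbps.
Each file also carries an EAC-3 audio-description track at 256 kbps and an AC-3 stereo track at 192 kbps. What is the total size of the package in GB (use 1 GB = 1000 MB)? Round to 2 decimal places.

Audio total: 256 + 192 = 448 kbps = 0.448 Mbps.
documentary: 16.248 Mbps × 7800 s = 126734.4 Mb
drone footage reel: 66.448 Mbps × 240 s = 15947.5 Mb
sports highlight package: 24.448 Mbps × 480 s = 11735.0 Mb
TV episode: 12.148 Mbps × 2520 s = 30613.0 Mb
Total: 185029.9 Mb = 23128.7 MB.
= 23.13 GB.

23.13 GB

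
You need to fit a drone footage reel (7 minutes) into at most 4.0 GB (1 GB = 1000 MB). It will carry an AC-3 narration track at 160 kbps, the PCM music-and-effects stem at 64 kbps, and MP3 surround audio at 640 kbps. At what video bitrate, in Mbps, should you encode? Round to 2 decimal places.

75.33 Mbps

Budget: 4.0 GB = 32000.0 Mb.
7 min = 420 s
Total bitrate budget: 32000.0 Mb / 420 s = 76.190 Mbps.
Audio total: 160 + 64 + 640 = 864 kbps = 0.864 Mbps.
Video: 76.190 − 0.864 = 75.326 Mbps.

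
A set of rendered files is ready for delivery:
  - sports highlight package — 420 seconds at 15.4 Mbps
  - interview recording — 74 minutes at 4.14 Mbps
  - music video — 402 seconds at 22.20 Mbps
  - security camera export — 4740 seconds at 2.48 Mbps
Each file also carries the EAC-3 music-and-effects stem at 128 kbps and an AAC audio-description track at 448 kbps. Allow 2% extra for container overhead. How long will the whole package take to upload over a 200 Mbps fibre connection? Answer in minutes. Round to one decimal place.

4.4 minutes

Audio total: 128 + 448 = 576 kbps = 0.576 Mbps.
sports highlight package: 15.976 Mbps × 420 s × 1.02 = 6844.1 Mb
interview recording: 4.716 Mbps × 4440 s × 1.02 = 21357.8 Mb
music video: 22.776 Mbps × 402 s × 1.02 = 9339.1 Mb
security camera export: 3.056 Mbps × 4740 s × 1.02 = 14775.1 Mb
Total: 52316.2 Mb = 6539.5 MB.
At 200 Mbps: 52316.2 / 200 = 262 s ≈ 4.36 minutes.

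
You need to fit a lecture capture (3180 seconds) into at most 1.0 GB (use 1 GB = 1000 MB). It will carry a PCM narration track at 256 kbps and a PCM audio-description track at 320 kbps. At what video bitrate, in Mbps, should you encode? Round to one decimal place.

1.9 Mbps

Budget: 1.0 GB = 8000.0 Mb.
Total bitrate budget: 8000.0 Mb / 3180 s = 2.516 Mbps.
Audio total: 256 + 320 = 576 kbps = 0.576 Mbps.
Video: 2.516 − 0.576 = 1.940 Mbps.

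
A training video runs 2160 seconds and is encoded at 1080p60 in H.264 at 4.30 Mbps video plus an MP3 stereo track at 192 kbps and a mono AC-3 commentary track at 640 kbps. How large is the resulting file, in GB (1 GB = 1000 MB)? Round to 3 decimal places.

Audio total: 192 + 640 = 832 kbps = 0.832 Mbps.
Total bitrate: 4.30 + 0.832 = 5.132 Mbps.
Stream data: 5.132 Mbps × 2160 s = 11085.1 Mb.
11,085 Mb ÷ 8 = 1,386 MB → 1.386 GB.

1.386 GB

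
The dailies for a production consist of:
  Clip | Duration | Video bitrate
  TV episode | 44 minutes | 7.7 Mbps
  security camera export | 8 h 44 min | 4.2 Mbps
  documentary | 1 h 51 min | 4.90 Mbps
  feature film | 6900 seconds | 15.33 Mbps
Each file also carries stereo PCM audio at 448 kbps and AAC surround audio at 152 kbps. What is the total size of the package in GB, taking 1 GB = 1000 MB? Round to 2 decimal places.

Audio total: 448 + 152 = 600 kbps = 0.600 Mbps.
TV episode: 8.300 Mbps × 2640 s = 21912.0 Mb
security camera export: 4.800 Mbps × 31440 s = 150912.0 Mb
documentary: 5.500 Mbps × 6660 s = 36630.0 Mb
feature film: 15.930 Mbps × 6900 s = 109917.0 Mb
Total: 319371.0 Mb = 39921.4 MB.
= 39.92 GB.

39.92 GB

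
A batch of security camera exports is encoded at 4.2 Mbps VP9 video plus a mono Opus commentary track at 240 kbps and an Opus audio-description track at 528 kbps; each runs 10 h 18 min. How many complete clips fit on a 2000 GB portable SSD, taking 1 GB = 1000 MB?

86

10 h 18 min = 618 min = 37080 s
Audio total: 240 + 528 = 768 kbps = 0.768 Mbps.
Total bitrate: 4.968 Mbps.
Per item: 4.968 Mbps × 37080 s = 184,213 Mb = 23,027 MB.
Capacity: 2000 GB = 16,000,000 Mb; 86.86 items → 86 complete.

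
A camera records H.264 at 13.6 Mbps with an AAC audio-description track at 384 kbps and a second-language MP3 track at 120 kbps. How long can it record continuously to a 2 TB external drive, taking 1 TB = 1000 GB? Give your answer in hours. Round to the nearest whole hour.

315 hours

Audio total: 384 + 120 = 504 kbps = 0.504 Mbps.
Total bitrate: 13.6 + 0.504 = 14.104 Mbps.
Capacity: 2 TB = 16,000,000 Mb.
Recording time: 16,000,000 / 14.104 = 1,134,430 s ≈ 315 hours.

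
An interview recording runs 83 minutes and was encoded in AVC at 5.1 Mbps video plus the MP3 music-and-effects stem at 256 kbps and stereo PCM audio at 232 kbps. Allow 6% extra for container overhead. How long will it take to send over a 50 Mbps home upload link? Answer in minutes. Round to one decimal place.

83 min = 4980 s
Audio total: 256 + 232 = 488 kbps = 0.488 Mbps.
Total bitrate: 5.588 Mbps.
File: 5.588 Mbps × 4980 s = 27828.2 Mb.
With 6% container overhead: ×1.06. → 29497.9 Mb.
At 50 Mbps: 29497.9 / 50 = 590.0 s ≈ 9.83 minutes.

9.8 minutes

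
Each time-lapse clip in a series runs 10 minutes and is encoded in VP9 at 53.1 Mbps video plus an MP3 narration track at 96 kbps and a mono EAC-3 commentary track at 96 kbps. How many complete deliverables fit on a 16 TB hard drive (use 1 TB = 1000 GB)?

10 min = 600 s
Audio total: 96 + 96 = 192 kbps = 0.192 Mbps.
Total bitrate: 53.292 Mbps.
Per item: 53.292 Mbps × 600 s = 31,975 Mb = 3,997 MB.
Capacity: 16 TB = 128,000,000 Mb; 4003.10 items → 4003 complete.

4003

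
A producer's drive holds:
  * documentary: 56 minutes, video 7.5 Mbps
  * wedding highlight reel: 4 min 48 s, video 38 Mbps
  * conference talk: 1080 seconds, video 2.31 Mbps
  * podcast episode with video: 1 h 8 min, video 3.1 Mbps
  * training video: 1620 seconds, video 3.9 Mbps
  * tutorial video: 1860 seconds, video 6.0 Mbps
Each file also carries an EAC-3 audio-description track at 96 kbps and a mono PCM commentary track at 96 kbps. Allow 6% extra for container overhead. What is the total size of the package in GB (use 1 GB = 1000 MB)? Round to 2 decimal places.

9.42 GB

Audio total: 96 + 96 = 192 kbps = 0.192 Mbps.
documentary: 7.692 Mbps × 3360 s × 1.06 = 27395.8 Mb
wedding highlight reel: 38.192 Mbps × 288 s × 1.06 = 11659.3 Mb
conference talk: 2.502 Mbps × 1080 s × 1.06 = 2864.3 Mb
podcast episode with video: 3.292 Mbps × 4080 s × 1.06 = 14237.2 Mb
training video: 4.092 Mbps × 1620 s × 1.06 = 7026.8 Mb
tutorial video: 6.192 Mbps × 1860 s × 1.06 = 12208.1 Mb
Total: 75391.5 Mb = 9423.9 MB.
= 9.424 GB.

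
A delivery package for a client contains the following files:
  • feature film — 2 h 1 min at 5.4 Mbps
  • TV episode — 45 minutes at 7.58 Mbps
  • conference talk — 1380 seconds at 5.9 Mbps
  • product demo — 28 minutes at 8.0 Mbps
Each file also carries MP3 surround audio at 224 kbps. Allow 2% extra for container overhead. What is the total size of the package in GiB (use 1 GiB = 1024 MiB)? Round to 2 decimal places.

Audio: 224 kbps = 0.224 Mbps.
feature film: 5.624 Mbps × 7260 s × 1.02 = 41646.8 Mb
TV episode: 7.804 Mbps × 2700 s × 1.02 = 21492.2 Mb
conference talk: 6.124 Mbps × 1380 s × 1.02 = 8620.1 Mb
product demo: 8.224 Mbps × 1680 s × 1.02 = 14092.6 Mb
Total: 85851.8 Mb = 10731.5 MB.
= 9.994 GiB.

9.99 GiB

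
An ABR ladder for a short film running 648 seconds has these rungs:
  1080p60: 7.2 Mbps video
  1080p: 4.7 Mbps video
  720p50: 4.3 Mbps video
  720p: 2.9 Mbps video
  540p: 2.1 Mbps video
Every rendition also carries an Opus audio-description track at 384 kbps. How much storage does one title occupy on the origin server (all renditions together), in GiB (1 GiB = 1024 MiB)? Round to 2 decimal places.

Audio: 384 kbps = 0.384 Mbps.
Sum of rendition bitrates: (7.2+0.384) + (4.7+0.384) + (4.3+0.384) + (2.9+0.384) + (2.1+0.384) = 23.120 Mbps.
× 648 s = 14,982 Mb = 1,873 MB = 1.744 GiB.

1.74 GiB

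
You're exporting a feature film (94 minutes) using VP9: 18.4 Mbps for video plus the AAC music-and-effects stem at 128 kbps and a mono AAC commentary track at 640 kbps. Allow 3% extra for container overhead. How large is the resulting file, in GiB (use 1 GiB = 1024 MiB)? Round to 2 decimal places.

12.96 GiB

94 min = 5640 s
Audio total: 128 + 640 = 768 kbps = 0.768 Mbps.
Total bitrate: 18.4 + 0.768 = 19.168 Mbps.
Stream data: 19.168 Mbps × 5640 s = 108107.5 Mb.
With 3% container overhead: ×1.03.
111,351 Mb = 13,918,843,200 bytes ÷ 1,073,741,824 = 12.96 GiB.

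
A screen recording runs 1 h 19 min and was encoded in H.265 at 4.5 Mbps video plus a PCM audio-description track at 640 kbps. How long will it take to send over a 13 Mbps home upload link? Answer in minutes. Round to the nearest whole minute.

1 h 19 min = 79 min = 4740 s
Audio: 640 kbps = 0.640 Mbps.
Total bitrate: 5.140 Mbps.
File: 5.140 Mbps × 4740 s = 24363.6 Mb.
At 13 Mbps: 24363.6 / 13 = 1874.1 s ≈ 31.2 minutes.

31 minutes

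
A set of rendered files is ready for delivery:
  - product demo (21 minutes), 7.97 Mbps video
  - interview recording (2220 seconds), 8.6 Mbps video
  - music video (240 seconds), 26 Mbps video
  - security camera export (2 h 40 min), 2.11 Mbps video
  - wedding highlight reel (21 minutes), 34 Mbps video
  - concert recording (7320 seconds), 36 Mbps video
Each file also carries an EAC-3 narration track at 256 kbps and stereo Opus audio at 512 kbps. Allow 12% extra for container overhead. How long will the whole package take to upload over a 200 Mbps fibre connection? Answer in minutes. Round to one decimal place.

35.4 minutes

Audio total: 256 + 512 = 768 kbps = 0.768 Mbps.
product demo: 8.738 Mbps × 1260 s × 1.12 = 12331.1 Mb
interview recording: 9.368 Mbps × 2220 s × 1.12 = 23292.6 Mb
music video: 26.768 Mbps × 240 s × 1.12 = 7195.2 Mb
security camera export: 2.878 Mbps × 9600 s × 1.12 = 30944.3 Mb
wedding highlight reel: 34.768 Mbps × 1260 s × 1.12 = 49064.6 Mb
concert recording: 36.768 Mbps × 7320 s × 1.12 = 301438.8 Mb
Total: 424266.5 Mb = 53033.3 MB.
At 200 Mbps: 424266.5 / 200 = 2121 s ≈ 35.4 minutes.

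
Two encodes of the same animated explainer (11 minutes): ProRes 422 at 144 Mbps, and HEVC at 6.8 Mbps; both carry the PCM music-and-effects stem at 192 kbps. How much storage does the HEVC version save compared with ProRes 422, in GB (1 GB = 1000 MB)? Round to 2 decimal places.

11 min = 660 s
Audio: 192 kbps = 0.192 Mbps.
ProRes 422: 144.192 Mbps × 660 s = 95166.7 Mb = 11.896 GB.
HEVC: 6.992 Mbps × 660 s = 4614.7 Mb = 0.577 GB.
Saving: 11.896 − 0.577 = 11.319 GB.

11.32 GB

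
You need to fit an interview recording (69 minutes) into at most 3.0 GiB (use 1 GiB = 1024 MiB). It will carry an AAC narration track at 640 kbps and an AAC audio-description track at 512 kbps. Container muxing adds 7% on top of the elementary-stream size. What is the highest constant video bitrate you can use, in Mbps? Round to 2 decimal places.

Budget: 3.0 GiB = 25769.8 Mb.
Stream payload after overhead: 25769.8 / 1.07 = 24083.9 Mb.
69 min = 4140 s
Total bitrate budget: 24083.9 Mb / 4140 s = 5.817 Mbps.
Audio total: 640 + 512 = 1152 kbps = 1.152 Mbps.
Video: 5.817 − 1.152 = 4.665 Mbps.

4.67 Mbps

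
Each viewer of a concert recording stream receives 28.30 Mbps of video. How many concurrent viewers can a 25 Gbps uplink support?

25 Gbps = 25,000 Mbps; 25,000 / 28.300 = 883.39 → 883 viewers.

883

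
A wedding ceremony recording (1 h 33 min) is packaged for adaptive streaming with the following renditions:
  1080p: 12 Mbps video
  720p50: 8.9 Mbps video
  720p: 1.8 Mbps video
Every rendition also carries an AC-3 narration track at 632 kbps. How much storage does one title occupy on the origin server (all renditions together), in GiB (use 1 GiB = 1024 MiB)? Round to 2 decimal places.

1 h 33 min = 93 min = 5580 s
Audio: 632 kbps = 0.632 Mbps.
Sum of rendition bitrates: (12+0.632) + (8.9+0.632) + (1.8+0.632) = 24.596 Mbps.
× 5580 s = 137,246 Mb = 17,156 MB = 15.98 GiB.

15.98 GiB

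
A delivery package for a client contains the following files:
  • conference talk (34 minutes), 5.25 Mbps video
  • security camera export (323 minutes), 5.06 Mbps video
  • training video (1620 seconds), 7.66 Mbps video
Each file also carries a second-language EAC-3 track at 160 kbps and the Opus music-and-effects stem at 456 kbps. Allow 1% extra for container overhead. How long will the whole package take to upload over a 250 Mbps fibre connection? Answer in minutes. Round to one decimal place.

9.1 minutes

Audio total: 160 + 456 = 616 kbps = 0.616 Mbps.
conference talk: 5.866 Mbps × 2040 s × 1.01 = 12086.3 Mb
security camera export: 5.676 Mbps × 19380 s × 1.01 = 111100.9 Mb
training video: 8.276 Mbps × 1620 s × 1.01 = 13541.2 Mb
Total: 136728.4 Mb = 17091.0 MB.
At 250 Mbps: 136728.4 / 250 = 547 s ≈ 9.12 minutes.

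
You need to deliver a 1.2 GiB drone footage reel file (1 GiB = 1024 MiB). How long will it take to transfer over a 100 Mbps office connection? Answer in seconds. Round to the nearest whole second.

File: 1.2 GiB = 10307.9 Mb.
At 100 Mbps: 10307.9 / 100 = 103.1 s ≈ 103 seconds.

103 seconds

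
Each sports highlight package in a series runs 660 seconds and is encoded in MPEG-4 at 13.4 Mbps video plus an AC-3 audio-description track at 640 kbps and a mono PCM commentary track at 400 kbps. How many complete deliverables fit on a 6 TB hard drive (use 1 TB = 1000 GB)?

5036

Audio total: 640 + 400 = 1040 kbps = 1.040 Mbps.
Total bitrate: 14.440 Mbps.
Per item: 14.440 Mbps × 660 s = 9,530 Mb = 1,191 MB.
Capacity: 6 TB = 48,000,000 Mb; 5036.51 items → 5036 complete.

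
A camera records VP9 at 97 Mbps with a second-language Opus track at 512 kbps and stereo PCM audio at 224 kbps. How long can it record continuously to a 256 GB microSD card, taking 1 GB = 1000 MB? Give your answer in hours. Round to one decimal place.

5.8 hours

Audio total: 512 + 224 = 736 kbps = 0.736 Mbps.
Total bitrate: 97 + 0.736 = 97.736 Mbps.
Capacity: 256 GB = 2,048,000 Mb.
Recording time: 2,048,000 / 97.736 = 20,954 s ≈ 5.82 hours.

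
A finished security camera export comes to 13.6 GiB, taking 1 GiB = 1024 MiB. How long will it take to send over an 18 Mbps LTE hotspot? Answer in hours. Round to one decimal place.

1.8 hours

File: 13.6 GiB = 116823.1 Mb.
At 18 Mbps: 116823.1 / 18 = 6490.2 s ≈ 1.8 hours.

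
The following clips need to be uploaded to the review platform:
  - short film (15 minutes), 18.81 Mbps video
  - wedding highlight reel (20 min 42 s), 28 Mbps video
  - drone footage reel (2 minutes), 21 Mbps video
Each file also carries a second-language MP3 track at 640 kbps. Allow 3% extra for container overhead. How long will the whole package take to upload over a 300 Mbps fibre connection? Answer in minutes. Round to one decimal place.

3.2 minutes

Audio: 640 kbps = 0.640 Mbps.
short film: 19.450 Mbps × 900 s × 1.03 = 18030.2 Mb
wedding highlight reel: 28.640 Mbps × 1242 s × 1.03 = 36638.0 Mb
drone footage reel: 21.640 Mbps × 120 s × 1.03 = 2674.7 Mb
Total: 57342.9 Mb = 7167.9 MB.
At 300 Mbps: 57342.9 / 300 = 191 s ≈ 3.19 minutes.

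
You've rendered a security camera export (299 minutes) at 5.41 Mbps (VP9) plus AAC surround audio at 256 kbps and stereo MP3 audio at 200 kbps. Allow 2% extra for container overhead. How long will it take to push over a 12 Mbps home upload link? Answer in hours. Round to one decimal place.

2.5 hours

299 min = 17940 s
Audio total: 256 + 200 = 456 kbps = 0.456 Mbps.
Total bitrate: 5.866 Mbps.
File: 5.866 Mbps × 17940 s = 105236.0 Mb.
With 2% container overhead: ×1.02. → 107340.8 Mb.
At 12 Mbps: 107340.8 / 12 = 8945.1 s ≈ 2.48 hours.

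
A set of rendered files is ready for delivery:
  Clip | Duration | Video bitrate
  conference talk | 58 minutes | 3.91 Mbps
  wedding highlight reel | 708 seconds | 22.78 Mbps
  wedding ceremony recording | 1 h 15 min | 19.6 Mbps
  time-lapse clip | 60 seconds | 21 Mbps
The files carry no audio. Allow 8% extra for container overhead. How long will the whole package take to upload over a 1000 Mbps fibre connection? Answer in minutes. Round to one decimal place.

2.1 minutes

conference talk: 3.910 Mbps × 3480 s × 1.08 = 14695.3 Mb
wedding highlight reel: 22.780 Mbps × 708 s × 1.08 = 17418.5 Mb
wedding ceremony recording: 19.600 Mbps × 4500 s × 1.08 = 95256.0 Mb
time-lapse clip: 21.000 Mbps × 60 s × 1.08 = 1360.8 Mb
Total: 128730.6 Mb = 16091.3 MB.
At 1000 Mbps: 128730.6 / 1000 = 129 s ≈ 2.15 minutes.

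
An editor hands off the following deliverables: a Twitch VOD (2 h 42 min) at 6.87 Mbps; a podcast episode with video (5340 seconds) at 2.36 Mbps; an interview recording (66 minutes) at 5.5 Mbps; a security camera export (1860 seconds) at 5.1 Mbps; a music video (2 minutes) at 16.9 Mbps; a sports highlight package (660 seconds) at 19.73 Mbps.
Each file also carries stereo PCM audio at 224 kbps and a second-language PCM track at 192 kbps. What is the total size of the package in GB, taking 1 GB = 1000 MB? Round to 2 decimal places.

16.84 GB

Audio total: 224 + 192 = 416 kbps = 0.416 Mbps.
Twitch VOD: 7.286 Mbps × 9720 s = 70819.9 Mb
podcast episode with video: 2.776 Mbps × 5340 s = 14823.8 Mb
interview recording: 5.916 Mbps × 3960 s = 23427.4 Mb
security camera export: 5.516 Mbps × 1860 s = 10259.8 Mb
music video: 17.316 Mbps × 120 s = 2077.9 Mb
sports highlight package: 20.146 Mbps × 660 s = 13296.4 Mb
Total: 134705.2 Mb = 16838.1 MB.
= 16.84 GB.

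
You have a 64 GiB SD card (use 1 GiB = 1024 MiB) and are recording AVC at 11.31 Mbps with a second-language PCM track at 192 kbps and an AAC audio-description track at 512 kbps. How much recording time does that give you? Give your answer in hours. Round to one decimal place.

Audio total: 192 + 512 = 704 kbps = 0.704 Mbps.
Total bitrate: 11.31 + 0.704 = 12.014 Mbps.
Capacity: 64 GiB = 549,756 Mb.
Recording time: 549,756 / 12.014 = 45,760 s ≈ 12.7 hours.

12.7 hours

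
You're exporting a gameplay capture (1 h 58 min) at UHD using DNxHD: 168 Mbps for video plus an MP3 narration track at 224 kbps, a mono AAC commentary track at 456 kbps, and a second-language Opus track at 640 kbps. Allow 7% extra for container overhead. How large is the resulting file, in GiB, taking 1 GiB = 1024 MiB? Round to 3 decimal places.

149.326 GiB

1 h 58 min = 118 min = 7080 s
Audio total: 224 + 456 + 640 = 1320 kbps = 1.320 Mbps.
Total bitrate: 168 + 1.320 = 169.320 Mbps.
Stream data: 169.320 Mbps × 7080 s = 1198785.6 Mb.
With 7% container overhead: ×1.07.
1,282,701 Mb = 160,337,574,000 bytes ÷ 1,073,741,824 = 149.3 GiB.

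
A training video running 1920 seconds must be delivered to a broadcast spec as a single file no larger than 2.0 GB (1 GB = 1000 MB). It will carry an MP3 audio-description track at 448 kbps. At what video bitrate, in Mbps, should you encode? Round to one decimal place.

7.9 Mbps

Budget: 2.0 GB = 16000.0 Mb.
Total bitrate budget: 16000.0 Mb / 1920 s = 8.333 Mbps.
Audio: 448 kbps = 0.448 Mbps.
Video: 8.333 − 0.448 = 7.885 Mbps.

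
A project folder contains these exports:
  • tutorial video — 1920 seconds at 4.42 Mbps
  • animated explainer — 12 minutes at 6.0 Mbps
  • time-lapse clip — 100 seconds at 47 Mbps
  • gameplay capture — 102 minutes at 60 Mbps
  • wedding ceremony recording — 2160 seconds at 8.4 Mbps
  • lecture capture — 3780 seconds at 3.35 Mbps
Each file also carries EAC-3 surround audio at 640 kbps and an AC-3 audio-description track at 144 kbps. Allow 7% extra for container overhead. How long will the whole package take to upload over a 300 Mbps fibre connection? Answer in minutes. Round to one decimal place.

Audio total: 640 + 144 = 784 kbps = 0.784 Mbps.
tutorial video: 5.204 Mbps × 1920 s × 1.07 = 10691.1 Mb
animated explainer: 6.784 Mbps × 720 s × 1.07 = 5226.4 Mb
time-lapse clip: 47.784 Mbps × 100 s × 1.07 = 5112.9 Mb
gameplay capture: 60.784 Mbps × 6120 s × 1.07 = 398037.9 Mb
wedding ceremony recording: 9.184 Mbps × 2160 s × 1.07 = 21226.1 Mb
lecture capture: 4.134 Mbps × 3780 s × 1.07 = 16720.4 Mb
Total: 457014.8 Mb = 57126.8 MB.
At 300 Mbps: 457014.8 / 300 = 1523 s ≈ 25.4 minutes.

25.4 minutes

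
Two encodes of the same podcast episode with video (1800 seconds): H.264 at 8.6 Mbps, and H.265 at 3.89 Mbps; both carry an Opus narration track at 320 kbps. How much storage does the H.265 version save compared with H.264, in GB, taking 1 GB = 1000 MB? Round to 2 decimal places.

1.06 GB

Audio: 320 kbps = 0.320 Mbps.
H.264: 8.920 Mbps × 1800 s = 16056.0 Mb = 2.007 GB.
H.265: 4.210 Mbps × 1800 s = 7578.0 Mb = 0.947 GB.
Saving: 2.007 − 0.947 = 1.060 GB.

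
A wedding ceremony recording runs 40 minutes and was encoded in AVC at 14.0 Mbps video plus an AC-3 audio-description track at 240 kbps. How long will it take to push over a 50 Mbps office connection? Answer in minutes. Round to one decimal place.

40 min = 2400 s
Audio: 240 kbps = 0.240 Mbps.
Total bitrate: 14.240 Mbps.
File: 14.240 Mbps × 2400 s = 34176.0 Mb.
At 50 Mbps: 34176.0 / 50 = 683.5 s ≈ 11.4 minutes.

11.4 minutes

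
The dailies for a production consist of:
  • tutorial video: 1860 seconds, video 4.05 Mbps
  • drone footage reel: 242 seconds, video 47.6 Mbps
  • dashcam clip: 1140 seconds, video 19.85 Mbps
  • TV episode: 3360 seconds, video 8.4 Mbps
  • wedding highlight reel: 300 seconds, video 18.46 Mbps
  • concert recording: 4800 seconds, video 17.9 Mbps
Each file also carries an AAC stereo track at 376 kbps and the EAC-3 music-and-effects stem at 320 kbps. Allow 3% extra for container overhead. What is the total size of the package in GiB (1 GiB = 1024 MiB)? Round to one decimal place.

Audio total: 376 + 320 = 696 kbps = 0.696 Mbps.
tutorial video: 4.746 Mbps × 1860 s × 1.03 = 9092.4 Mb
drone footage reel: 48.296 Mbps × 242 s × 1.03 = 12038.3 Mb
dashcam clip: 20.546 Mbps × 1140 s × 1.03 = 24125.1 Mb
TV episode: 9.096 Mbps × 3360 s × 1.03 = 31479.4 Mb
wedding highlight reel: 19.156 Mbps × 300 s × 1.03 = 5919.2 Mb
concert recording: 18.596 Mbps × 4800 s × 1.03 = 91938.6 Mb
Total: 174593.0 Mb = 21824.1 MB.
= 20.33 GiB.

20.3 GiB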